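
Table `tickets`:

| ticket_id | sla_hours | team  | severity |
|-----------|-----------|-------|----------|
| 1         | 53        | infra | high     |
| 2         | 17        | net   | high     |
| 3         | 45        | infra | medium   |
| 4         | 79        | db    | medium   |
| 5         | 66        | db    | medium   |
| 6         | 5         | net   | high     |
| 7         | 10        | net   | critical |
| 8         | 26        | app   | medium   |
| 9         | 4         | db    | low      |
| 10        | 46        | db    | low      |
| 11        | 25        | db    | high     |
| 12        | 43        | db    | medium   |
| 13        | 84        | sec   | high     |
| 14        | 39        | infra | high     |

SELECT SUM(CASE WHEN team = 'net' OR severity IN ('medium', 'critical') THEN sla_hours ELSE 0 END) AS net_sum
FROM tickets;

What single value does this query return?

ticket_id=1: ✗
ticket_id=2: ✓ → 17
ticket_id=3: ✓ → 45
ticket_id=4: ✓ → 79
ticket_id=5: ✓ → 66
ticket_id=6: ✓ → 5
ticket_id=7: ✓ → 10
ticket_id=8: ✓ → 26
ticket_id=9: ✗
ticket_id=10: ✗
ticket_id=11: ✗
ticket_id=12: ✓ → 43
ticket_id=13: ✗
ticket_id=14: ✗
net_sum = 17 + 45 + 79 + 66 + 5 + 10 + 26 + 43 = 291

291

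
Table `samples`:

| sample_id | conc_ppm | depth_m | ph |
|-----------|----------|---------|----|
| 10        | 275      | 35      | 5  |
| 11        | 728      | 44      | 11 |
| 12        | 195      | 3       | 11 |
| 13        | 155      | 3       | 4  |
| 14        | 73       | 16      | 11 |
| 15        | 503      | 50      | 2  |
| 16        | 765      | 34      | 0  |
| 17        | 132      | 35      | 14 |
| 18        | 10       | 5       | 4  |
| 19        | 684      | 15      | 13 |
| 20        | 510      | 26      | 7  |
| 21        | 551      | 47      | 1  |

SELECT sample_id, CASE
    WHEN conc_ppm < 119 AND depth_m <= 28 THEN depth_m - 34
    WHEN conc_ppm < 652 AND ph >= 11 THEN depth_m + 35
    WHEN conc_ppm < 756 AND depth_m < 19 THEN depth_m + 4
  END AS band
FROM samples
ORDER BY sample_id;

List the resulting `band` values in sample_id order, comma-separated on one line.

sample_id=10: (no match → NULL) → NULL
sample_id=11: (no match → NULL) → NULL
sample_id=12: conc_ppm < 652 AND ph >= 11 → 38
sample_id=13: conc_ppm < 756 AND depth_m < 19 → 7
sample_id=14: conc_ppm < 119 AND depth_m <= 28 → -18
sample_id=15: (no match → NULL) → NULL
sample_id=16: (no match → NULL) → NULL
sample_id=17: conc_ppm < 652 AND ph >= 11 → 70
sample_id=18: conc_ppm < 119 AND depth_m <= 28 → -29
sample_id=19: conc_ppm < 756 AND depth_m < 19 → 19
sample_id=20: (no match → NULL) → NULL
sample_id=21: (no match → NULL) → NULL

NULL, NULL, 38, 7, -18, NULL, NULL, 70, -29, 19, NULL, NULL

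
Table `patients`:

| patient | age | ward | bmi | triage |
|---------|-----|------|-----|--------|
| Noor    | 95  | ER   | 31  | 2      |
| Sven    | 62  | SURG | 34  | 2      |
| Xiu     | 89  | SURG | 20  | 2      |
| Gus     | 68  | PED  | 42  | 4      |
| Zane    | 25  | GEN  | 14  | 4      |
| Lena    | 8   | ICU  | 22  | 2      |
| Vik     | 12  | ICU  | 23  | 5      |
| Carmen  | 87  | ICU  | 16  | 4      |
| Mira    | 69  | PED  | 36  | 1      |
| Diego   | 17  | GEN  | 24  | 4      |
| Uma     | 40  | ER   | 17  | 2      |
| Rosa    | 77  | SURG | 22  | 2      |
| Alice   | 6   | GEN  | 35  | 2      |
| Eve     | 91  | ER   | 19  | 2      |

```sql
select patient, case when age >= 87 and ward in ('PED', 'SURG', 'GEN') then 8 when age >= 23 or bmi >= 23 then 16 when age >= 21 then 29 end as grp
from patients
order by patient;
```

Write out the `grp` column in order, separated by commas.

patient=Alice: age >= 23 or bmi >= 23 → 16
patient=Carmen: age >= 23 or bmi >= 23 → 16
patient=Diego: age >= 23 or bmi >= 23 → 16
patient=Eve: age >= 23 or bmi >= 23 → 16
patient=Gus: age >= 23 or bmi >= 23 → 16
patient=Lena: (no match → NULL) → NULL
patient=Mira: age >= 23 or bmi >= 23 → 16
patient=Noor: age >= 23 or bmi >= 23 → 16
patient=Rosa: age >= 23 or bmi >= 23 → 16
patient=Sven: age >= 23 or bmi >= 23 → 16
patient=Uma: age >= 23 or bmi >= 23 → 16
patient=Vik: age >= 23 or bmi >= 23 → 16
patient=Xiu: age >= 87 and ward in ('PED', 'SURG', 'GEN') → 8
patient=Zane: age >= 23 or bmi >= 23 → 16

16, 16, 16, 16, 16, NULL, 16, 16, 16, 16, 16, 16, 8, 16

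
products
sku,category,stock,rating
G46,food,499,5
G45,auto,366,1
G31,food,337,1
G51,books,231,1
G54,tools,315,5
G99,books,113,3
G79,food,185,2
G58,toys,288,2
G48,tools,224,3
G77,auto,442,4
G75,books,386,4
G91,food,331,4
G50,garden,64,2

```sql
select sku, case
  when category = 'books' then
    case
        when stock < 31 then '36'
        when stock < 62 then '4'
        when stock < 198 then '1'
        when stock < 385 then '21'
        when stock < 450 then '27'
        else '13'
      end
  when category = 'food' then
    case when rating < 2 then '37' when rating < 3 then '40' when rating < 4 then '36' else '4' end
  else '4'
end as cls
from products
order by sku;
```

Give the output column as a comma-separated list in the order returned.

sku=G31: category='food' → inner[rating < 2] → 37
sku=G45: category='auto' → outer ELSE → 4
sku=G46: category='food' → inner[ELSE] → 4
sku=G48: category='tools' → outer ELSE → 4
sku=G50: category='garden' → outer ELSE → 4
sku=G51: category='books' → inner[stock < 385] → 21
sku=G54: category='tools' → outer ELSE → 4
sku=G58: category='toys' → outer ELSE → 4
sku=G75: category='books' → inner[stock < 450] → 27
sku=G77: category='auto' → outer ELSE → 4
sku=G79: category='food' → inner[rating < 3] → 40
sku=G91: category='food' → inner[ELSE] → 4
sku=G99: category='books' → inner[stock < 198] → 1

37, 4, 4, 4, 4, 21, 4, 4, 27, 4, 40, 4, 1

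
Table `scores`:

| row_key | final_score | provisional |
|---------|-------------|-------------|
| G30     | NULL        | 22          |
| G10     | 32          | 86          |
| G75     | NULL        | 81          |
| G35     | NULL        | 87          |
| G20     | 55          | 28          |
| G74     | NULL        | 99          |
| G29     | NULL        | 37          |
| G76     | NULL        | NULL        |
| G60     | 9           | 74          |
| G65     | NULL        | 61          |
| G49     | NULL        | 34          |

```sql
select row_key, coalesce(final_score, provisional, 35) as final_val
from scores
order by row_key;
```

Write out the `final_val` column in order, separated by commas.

row_key=G10: final_score=32 → 32
row_key=G20: final_score=55 → 55
row_key=G29: final_score=NULL, provisional=37 → 37
row_key=G30: final_score=NULL, provisional=22 → 22
row_key=G35: final_score=NULL, provisional=87 → 87
row_key=G49: final_score=NULL, provisional=34 → 34
row_key=G60: final_score=9 → 9
row_key=G65: final_score=NULL, provisional=61 → 61
row_key=G74: final_score=NULL, provisional=99 → 99
row_key=G75: final_score=NULL, provisional=81 → 81
row_key=G76: final_score=NULL, provisional=NULL, → literal 35 → 35

32, 55, 37, 22, 87, 34, 9, 61, 99, 81, 35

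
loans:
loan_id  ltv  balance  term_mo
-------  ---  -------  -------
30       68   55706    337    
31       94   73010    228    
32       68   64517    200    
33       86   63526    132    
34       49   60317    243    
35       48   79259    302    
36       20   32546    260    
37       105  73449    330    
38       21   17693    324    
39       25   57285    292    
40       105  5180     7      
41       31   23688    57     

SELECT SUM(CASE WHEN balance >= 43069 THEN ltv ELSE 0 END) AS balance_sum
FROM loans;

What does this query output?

loan_id=30: ✓ → 68
loan_id=31: ✓ → 94
loan_id=32: ✓ → 68
loan_id=33: ✓ → 86
loan_id=34: ✓ → 49
loan_id=35: ✓ → 48
loan_id=36: ✗
loan_id=37: ✓ → 105
loan_id=38: ✗
loan_id=39: ✓ → 25
loan_id=40: ✗
loan_id=41: ✗
balance_sum = 68 + 94 + 68 + 86 + 49 + 48 + 105 + 25 = 543

543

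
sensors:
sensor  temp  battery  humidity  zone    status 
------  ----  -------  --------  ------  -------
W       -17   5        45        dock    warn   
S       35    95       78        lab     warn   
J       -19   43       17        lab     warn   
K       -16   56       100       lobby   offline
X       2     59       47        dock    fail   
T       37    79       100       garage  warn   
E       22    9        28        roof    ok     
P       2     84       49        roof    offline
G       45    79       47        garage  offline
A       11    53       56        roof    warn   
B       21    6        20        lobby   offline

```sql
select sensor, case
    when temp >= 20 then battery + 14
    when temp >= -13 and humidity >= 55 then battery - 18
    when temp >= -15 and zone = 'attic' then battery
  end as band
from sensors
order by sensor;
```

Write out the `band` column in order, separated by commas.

35, 20, 23, 93, NULL, NULL, NULL, 109, 93, NULL, NULL

sensor=A: temp >= -13 and humidity >= 55 → 35
sensor=B: temp >= 20 → 20
sensor=E: temp >= 20 → 23
sensor=G: temp >= 20 → 93
sensor=J: (no match → NULL) → NULL
sensor=K: (no match → NULL) → NULL
sensor=P: (no match → NULL) → NULL
sensor=S: temp >= 20 → 109
sensor=T: temp >= 20 → 93
sensor=W: (no match → NULL) → NULL
sensor=X: (no match → NULL) → NULL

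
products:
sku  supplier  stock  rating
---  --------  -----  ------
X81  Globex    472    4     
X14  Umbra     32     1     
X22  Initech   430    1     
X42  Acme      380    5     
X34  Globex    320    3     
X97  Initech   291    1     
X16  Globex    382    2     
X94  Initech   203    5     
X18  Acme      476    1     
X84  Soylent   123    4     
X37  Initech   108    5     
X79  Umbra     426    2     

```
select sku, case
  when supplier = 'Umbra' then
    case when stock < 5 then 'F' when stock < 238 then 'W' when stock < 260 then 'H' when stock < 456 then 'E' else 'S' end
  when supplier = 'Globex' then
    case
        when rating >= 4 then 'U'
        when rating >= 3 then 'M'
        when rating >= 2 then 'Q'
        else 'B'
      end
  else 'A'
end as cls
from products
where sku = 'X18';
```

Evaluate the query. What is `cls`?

A

sku = X18: supplier=Acme, stock=476, rating=1.
supplier='Acme' → outer ELSE → A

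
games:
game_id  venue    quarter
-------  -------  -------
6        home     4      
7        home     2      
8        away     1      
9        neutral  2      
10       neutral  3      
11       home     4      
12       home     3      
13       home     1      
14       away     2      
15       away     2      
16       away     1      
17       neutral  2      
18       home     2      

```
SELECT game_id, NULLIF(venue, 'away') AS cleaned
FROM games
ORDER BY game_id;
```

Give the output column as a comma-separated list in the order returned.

game_id=6: venue=home vs away: differ → home
game_id=7: venue=home vs away: differ → home
game_id=8: venue=away vs away: equal → NULL
game_id=9: venue=neutral vs away: differ → neutral
game_id=10: venue=neutral vs away: differ → neutral
game_id=11: venue=home vs away: differ → home
game_id=12: venue=home vs away: differ → home
game_id=13: venue=home vs away: differ → home
game_id=14: venue=away vs away: equal → NULL
game_id=15: venue=away vs away: equal → NULL
game_id=16: venue=away vs away: equal → NULL
game_id=17: venue=neutral vs away: differ → neutral
game_id=18: venue=home vs away: differ → home

home, home, NULL, neutral, neutral, home, home, home, NULL, NULL, NULL, neutral, home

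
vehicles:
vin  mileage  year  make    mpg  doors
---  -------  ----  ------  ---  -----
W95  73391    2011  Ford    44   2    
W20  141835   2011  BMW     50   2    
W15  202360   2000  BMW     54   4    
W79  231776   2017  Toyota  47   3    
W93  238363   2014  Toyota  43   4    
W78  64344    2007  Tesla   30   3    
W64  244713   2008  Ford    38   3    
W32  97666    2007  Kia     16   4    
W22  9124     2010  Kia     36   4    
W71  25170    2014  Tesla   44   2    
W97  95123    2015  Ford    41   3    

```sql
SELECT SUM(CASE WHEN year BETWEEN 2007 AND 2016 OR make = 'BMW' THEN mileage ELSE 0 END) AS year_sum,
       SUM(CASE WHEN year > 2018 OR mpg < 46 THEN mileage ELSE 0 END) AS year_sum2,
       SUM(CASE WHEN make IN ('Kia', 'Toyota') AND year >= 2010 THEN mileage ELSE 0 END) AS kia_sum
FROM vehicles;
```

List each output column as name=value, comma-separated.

[year_sum: year BETWEEN 2007 AND 2016 OR make = 'BMW']
vin=W95: ✓ → 73391
vin=W20: ✓ → 141835
vin=W15: ✓ → 202360
vin=W79: ✗
vin=W93: ✓ → 238363
vin=W78: ✓ → 64344
vin=W64: ✓ → 244713
vin=W32: ✓ → 97666
vin=W22: ✓ → 9124
vin=W71: ✓ → 25170
vin=W97: ✓ → 95123
year_sum = 73391 + 141835 + 202360 + 238363 + 64344 + 244713 + 97666 + 9124 + 25170 + 95123 = 1192089
—
[year_sum2: year > 2018 OR mpg < 46]
vin=W95: ✓ → 73391
vin=W20: ✗
vin=W15: ✗
vin=W79: ✗
vin=W93: ✓ → 238363
vin=W78: ✓ → 64344
vin=W64: ✓ → 244713
vin=W32: ✓ → 97666
vin=W22: ✓ → 9124
vin=W71: ✓ → 25170
vin=W97: ✓ → 95123
year_sum2 = 73391 + 238363 + 64344 + 244713 + 97666 + 9124 + 25170 + 95123 = 847894
—
[kia_sum: make IN ('Kia', 'Toyota') AND year >= 2010]
vin=W95: ✗
vin=W20: ✗
vin=W15: ✗
vin=W79: ✓ → 231776
vin=W93: ✓ → 238363
vin=W78: ✗
vin=W64: ✗
vin=W32: ✗
vin=W22: ✓ → 9124
vin=W71: ✗
vin=W97: ✗
kia_sum = 231776 + 238363 + 9124 = 479263

year_sum=1192089, year_sum2=847894, kia_sum=479263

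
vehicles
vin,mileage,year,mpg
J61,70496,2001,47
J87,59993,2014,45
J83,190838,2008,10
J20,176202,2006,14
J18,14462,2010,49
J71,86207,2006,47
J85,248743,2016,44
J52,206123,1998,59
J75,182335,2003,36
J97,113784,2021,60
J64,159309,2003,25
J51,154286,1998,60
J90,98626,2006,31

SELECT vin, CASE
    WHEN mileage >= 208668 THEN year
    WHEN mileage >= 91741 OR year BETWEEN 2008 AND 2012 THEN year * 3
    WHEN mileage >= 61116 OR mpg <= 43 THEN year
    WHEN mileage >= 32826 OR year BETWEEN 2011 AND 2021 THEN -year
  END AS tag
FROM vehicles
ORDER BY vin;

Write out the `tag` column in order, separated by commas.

vin=J18: mileage >= 91741 OR year BETWEEN 2008 AND 2012 → 6030
vin=J20: mileage >= 91741 OR year BETWEEN 2008 AND 2012 → 6018
vin=J51: mileage >= 91741 OR year BETWEEN 2008 AND 2012 → 5994
vin=J52: mileage >= 91741 OR year BETWEEN 2008 AND 2012 → 5994
vin=J61: mileage >= 61116 OR mpg <= 43 → 2001
vin=J64: mileage >= 91741 OR year BETWEEN 2008 AND 2012 → 6009
vin=J71: mileage >= 61116 OR mpg <= 43 → 2006
vin=J75: mileage >= 91741 OR year BETWEEN 2008 AND 2012 → 6009
vin=J83: mileage >= 91741 OR year BETWEEN 2008 AND 2012 → 6024
vin=J85: mileage >= 208668 → 2016
vin=J87: mileage >= 32826 OR year BETWEEN 2011 AND 2021 → -2014
vin=J90: mileage >= 91741 OR year BETWEEN 2008 AND 2012 → 6018
vin=J97: mileage >= 91741 OR year BETWEEN 2008 AND 2012 → 6063

6030, 6018, 5994, 5994, 2001, 6009, 2006, 6009, 6024, 2016, -2014, 6018, 6063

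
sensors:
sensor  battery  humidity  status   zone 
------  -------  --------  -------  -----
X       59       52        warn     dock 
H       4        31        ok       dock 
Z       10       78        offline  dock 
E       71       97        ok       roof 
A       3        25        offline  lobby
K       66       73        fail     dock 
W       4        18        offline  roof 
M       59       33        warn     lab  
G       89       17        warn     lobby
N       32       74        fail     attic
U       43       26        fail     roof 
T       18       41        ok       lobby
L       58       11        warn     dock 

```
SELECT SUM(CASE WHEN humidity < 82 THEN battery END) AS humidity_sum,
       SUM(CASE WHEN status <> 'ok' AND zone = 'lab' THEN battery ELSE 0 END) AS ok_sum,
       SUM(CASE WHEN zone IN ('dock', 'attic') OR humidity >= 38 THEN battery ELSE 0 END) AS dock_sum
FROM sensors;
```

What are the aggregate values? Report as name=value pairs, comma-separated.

[humidity_sum: humidity < 82]
sensor=X: ✓ → 59
sensor=H: ✓ → 4
sensor=Z: ✓ → 10
sensor=E: ✗
sensor=A: ✓ → 3
sensor=K: ✓ → 66
sensor=W: ✓ → 4
sensor=M: ✓ → 59
sensor=G: ✓ → 89
sensor=N: ✓ → 32
sensor=U: ✓ → 43
sensor=T: ✓ → 18
sensor=L: ✓ → 58
humidity_sum = 59 + 4 + 10 + 3 + 66 + 4 + 59 + 89 + 32 + 43 + 18 + 58 = 445
—
[ok_sum: status <> 'ok' AND zone = 'lab']
sensor=X: ✗
sensor=H: ✗
sensor=Z: ✗
sensor=E: ✗
sensor=A: ✗
sensor=K: ✗
sensor=W: ✗
sensor=M: ✓ → 59
sensor=G: ✗
sensor=N: ✗
sensor=U: ✗
sensor=T: ✗
sensor=L: ✗
ok_sum = 59
—
[dock_sum: zone IN ('dock', 'attic') OR humidity >= 38]
sensor=X: ✓ → 59
sensor=H: ✓ → 4
sensor=Z: ✓ → 10
sensor=E: ✓ → 71
sensor=A: ✗
sensor=K: ✓ → 66
sensor=W: ✗
sensor=M: ✗
sensor=G: ✗
sensor=N: ✓ → 32
sensor=U: ✗
sensor=T: ✓ → 18
sensor=L: ✓ → 58
dock_sum = 59 + 4 + 10 + 71 + 66 + 32 + 18 + 58 = 318

humidity_sum=445, ok_sum=59, dock_sum=318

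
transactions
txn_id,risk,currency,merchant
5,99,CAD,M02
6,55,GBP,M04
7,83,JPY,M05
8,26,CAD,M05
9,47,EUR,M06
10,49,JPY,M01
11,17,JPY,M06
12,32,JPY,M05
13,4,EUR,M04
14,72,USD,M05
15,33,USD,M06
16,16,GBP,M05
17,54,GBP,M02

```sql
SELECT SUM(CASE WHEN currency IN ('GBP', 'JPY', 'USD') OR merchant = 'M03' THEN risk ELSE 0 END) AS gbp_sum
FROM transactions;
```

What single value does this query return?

txn_id=5: ✗
txn_id=6: ✓ → 55
txn_id=7: ✓ → 83
txn_id=8: ✗
txn_id=9: ✗
txn_id=10: ✓ → 49
txn_id=11: ✓ → 17
txn_id=12: ✓ → 32
txn_id=13: ✗
txn_id=14: ✓ → 72
txn_id=15: ✓ → 33
txn_id=16: ✓ → 16
txn_id=17: ✓ → 54
gbp_sum = 55 + 83 + 49 + 17 + 32 + 72 + 33 + 16 + 54 = 411

411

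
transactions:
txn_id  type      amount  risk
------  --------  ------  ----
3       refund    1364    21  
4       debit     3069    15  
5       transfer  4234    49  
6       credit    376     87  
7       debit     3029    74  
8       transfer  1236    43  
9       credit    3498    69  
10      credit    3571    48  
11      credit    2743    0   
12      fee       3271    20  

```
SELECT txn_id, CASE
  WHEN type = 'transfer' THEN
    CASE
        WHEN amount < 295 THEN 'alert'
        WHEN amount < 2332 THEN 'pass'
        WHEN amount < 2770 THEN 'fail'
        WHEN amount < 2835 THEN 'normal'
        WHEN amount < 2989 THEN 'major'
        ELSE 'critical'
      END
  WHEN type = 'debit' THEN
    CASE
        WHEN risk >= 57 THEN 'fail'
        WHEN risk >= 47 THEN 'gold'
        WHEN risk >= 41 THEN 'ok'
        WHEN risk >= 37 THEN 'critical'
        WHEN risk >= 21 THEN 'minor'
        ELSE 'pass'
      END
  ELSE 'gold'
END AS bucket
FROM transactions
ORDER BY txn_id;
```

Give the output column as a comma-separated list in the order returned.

txn_id=3: type='refund' → outer ELSE → gold
txn_id=4: type='debit' → inner[ELSE] → pass
txn_id=5: type='transfer' → inner[ELSE] → critical
txn_id=6: type='credit' → outer ELSE → gold
txn_id=7: type='debit' → inner[risk >= 57] → fail
txn_id=8: type='transfer' → inner[amount < 2332] → pass
txn_id=9: type='credit' → outer ELSE → gold
txn_id=10: type='credit' → outer ELSE → gold
txn_id=11: type='credit' → outer ELSE → gold
txn_id=12: type='fee' → outer ELSE → gold

gold, pass, critical, gold, fail, pass, gold, gold, gold, gold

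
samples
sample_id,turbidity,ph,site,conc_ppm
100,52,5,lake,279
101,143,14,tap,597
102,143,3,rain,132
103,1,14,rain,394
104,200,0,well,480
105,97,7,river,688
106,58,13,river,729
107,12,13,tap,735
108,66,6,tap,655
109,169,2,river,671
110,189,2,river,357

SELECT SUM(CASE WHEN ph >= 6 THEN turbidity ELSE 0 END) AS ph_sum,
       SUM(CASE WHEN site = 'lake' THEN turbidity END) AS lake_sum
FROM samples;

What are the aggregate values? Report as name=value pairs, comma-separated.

ph_sum=377, lake_sum=52

[ph_sum: ph >= 6]
sample_id=100: ✗
sample_id=101: ✓ → 143
sample_id=102: ✗
sample_id=103: ✓ → 1
sample_id=104: ✗
sample_id=105: ✓ → 97
sample_id=106: ✓ → 58
sample_id=107: ✓ → 12
sample_id=108: ✓ → 66
sample_id=109: ✗
sample_id=110: ✗
ph_sum = 143 + 1 + 97 + 58 + 12 + 66 = 377
—
[lake_sum: site = 'lake']
sample_id=100: ✓ → 52
sample_id=101: ✗
sample_id=102: ✗
sample_id=103: ✗
sample_id=104: ✗
sample_id=105: ✗
sample_id=106: ✗
sample_id=107: ✗
sample_id=108: ✗
sample_id=109: ✗
sample_id=110: ✗
lake_sum = 52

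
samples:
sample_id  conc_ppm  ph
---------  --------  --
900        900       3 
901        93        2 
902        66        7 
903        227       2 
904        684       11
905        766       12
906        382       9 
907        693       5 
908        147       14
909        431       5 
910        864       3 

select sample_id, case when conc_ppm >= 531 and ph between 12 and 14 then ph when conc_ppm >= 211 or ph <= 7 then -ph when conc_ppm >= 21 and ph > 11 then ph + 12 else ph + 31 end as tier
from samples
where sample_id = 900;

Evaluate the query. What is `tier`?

-3

sample_id = 900: conc_ppm=900, ph=3.
conc_ppm >= 531 and ph between 12 and 14 → false
conc_ppm >= 211 or ph <= 7 → true → -3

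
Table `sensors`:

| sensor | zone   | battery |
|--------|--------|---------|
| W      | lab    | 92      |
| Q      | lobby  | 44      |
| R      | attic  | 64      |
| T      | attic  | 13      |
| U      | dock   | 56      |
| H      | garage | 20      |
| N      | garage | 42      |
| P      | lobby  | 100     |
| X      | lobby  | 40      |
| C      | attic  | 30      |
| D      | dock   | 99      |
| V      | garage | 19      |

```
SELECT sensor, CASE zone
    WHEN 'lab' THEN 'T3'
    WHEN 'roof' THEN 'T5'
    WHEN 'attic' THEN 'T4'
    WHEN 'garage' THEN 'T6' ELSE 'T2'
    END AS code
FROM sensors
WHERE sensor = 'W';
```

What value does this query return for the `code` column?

sensor = W: zone=lab, battery=92.
zone='lab' → true → T3

T3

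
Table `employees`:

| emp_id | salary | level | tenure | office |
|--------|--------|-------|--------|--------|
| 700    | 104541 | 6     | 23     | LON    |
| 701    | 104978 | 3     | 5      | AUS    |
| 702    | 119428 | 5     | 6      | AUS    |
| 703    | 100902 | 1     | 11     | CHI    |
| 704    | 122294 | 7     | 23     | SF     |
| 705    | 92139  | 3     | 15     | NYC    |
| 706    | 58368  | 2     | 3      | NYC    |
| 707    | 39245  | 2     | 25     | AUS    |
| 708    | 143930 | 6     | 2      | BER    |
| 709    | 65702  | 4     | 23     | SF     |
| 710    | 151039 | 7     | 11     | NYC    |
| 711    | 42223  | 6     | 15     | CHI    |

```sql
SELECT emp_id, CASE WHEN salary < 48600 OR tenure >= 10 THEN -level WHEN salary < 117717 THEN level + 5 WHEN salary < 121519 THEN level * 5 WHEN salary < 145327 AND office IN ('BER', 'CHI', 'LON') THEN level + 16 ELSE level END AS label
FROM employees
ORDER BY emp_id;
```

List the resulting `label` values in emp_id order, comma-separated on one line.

emp_id=700: salary < 48600 OR tenure >= 10 → -6
emp_id=701: salary < 117717 → 8
emp_id=702: salary < 121519 → 25
emp_id=703: salary < 48600 OR tenure >= 10 → -1
emp_id=704: salary < 48600 OR tenure >= 10 → -7
emp_id=705: salary < 48600 OR tenure >= 10 → -3
emp_id=706: salary < 117717 → 7
emp_id=707: salary < 48600 OR tenure >= 10 → -2
emp_id=708: salary < 145327 AND office IN ('BER', 'CHI', 'LON') → 22
emp_id=709: salary < 48600 OR tenure >= 10 → -4
emp_id=710: salary < 48600 OR tenure >= 10 → -7
emp_id=711: salary < 48600 OR tenure >= 10 → -6

-6, 8, 25, -1, -7, -3, 7, -2, 22, -4, -7, -6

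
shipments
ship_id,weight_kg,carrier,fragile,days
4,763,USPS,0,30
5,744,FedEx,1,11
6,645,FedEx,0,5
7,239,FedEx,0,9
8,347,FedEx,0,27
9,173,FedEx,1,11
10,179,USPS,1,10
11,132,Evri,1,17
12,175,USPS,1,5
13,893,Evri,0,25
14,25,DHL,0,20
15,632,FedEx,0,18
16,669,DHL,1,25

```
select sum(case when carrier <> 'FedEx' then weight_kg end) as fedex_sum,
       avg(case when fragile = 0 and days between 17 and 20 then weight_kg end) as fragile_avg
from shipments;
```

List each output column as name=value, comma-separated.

[fedex_sum: carrier <> 'FedEx']
ship_id=4: ✓ → 763
ship_id=5: ✗
ship_id=6: ✗
ship_id=7: ✗
ship_id=8: ✗
ship_id=9: ✗
ship_id=10: ✓ → 179
ship_id=11: ✓ → 132
ship_id=12: ✓ → 175
ship_id=13: ✓ → 893
ship_id=14: ✓ → 25
ship_id=15: ✗
ship_id=16: ✓ → 669
fedex_sum = 763 + 179 + 132 + 175 + 893 + 25 + 669 = 2836
—
[fragile_avg: fragile = 0 and days between 17 and 20]
ship_id=4: ✗
ship_id=5: ✗
ship_id=6: ✗
ship_id=7: ✗
ship_id=8: ✗
ship_id=9: ✗
ship_id=10: ✗
ship_id=11: ✗
ship_id=12: ✗
ship_id=13: ✗
ship_id=14: ✓ → 25
ship_id=15: ✓ → 632
ship_id=16: ✗
fragile_avg = (25 + 632) / 2 = 328.5

fedex_sum=2836, fragile_avg=328.5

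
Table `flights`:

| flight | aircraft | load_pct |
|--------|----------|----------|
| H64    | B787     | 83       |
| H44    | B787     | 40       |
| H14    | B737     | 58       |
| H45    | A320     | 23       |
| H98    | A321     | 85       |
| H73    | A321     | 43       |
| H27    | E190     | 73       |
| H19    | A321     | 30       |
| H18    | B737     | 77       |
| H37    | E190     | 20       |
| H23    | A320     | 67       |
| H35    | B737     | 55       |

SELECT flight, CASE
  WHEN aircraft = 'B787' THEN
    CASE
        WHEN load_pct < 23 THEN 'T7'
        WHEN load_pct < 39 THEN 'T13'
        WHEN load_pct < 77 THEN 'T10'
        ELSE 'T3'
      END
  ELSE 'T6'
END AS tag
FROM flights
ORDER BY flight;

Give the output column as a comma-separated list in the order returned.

T6, T6, T6, T6, T6, T6, T6, T10, T6, T3, T6, T6

flight=H14: aircraft='B737' → outer ELSE → T6
flight=H18: aircraft='B737' → outer ELSE → T6
flight=H19: aircraft='A321' → outer ELSE → T6
flight=H23: aircraft='A320' → outer ELSE → T6
flight=H27: aircraft='E190' → outer ELSE → T6
flight=H35: aircraft='B737' → outer ELSE → T6
flight=H37: aircraft='E190' → outer ELSE → T6
flight=H44: aircraft='B787' → inner[load_pct < 77] → T10
flight=H45: aircraft='A320' → outer ELSE → T6
flight=H64: aircraft='B787' → inner[ELSE] → T3
flight=H73: aircraft='A321' → outer ELSE → T6
flight=H98: aircraft='A321' → outer ELSE → T6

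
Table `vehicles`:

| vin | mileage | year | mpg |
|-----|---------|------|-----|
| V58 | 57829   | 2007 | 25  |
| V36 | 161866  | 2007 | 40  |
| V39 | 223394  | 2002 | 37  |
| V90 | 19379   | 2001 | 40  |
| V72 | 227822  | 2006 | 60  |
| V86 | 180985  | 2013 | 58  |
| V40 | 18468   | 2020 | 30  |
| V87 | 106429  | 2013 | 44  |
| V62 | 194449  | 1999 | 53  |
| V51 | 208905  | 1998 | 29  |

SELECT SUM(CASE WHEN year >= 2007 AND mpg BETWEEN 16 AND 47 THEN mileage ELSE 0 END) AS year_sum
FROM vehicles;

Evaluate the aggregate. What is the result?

vin=V58: ✓ → 57829
vin=V36: ✓ → 161866
vin=V39: ✗
vin=V90: ✗
vin=V72: ✗
vin=V86: ✗
vin=V40: ✓ → 18468
vin=V87: ✓ → 106429
vin=V62: ✗
vin=V51: ✗
year_sum = 57829 + 161866 + 18468 + 106429 = 344592

344592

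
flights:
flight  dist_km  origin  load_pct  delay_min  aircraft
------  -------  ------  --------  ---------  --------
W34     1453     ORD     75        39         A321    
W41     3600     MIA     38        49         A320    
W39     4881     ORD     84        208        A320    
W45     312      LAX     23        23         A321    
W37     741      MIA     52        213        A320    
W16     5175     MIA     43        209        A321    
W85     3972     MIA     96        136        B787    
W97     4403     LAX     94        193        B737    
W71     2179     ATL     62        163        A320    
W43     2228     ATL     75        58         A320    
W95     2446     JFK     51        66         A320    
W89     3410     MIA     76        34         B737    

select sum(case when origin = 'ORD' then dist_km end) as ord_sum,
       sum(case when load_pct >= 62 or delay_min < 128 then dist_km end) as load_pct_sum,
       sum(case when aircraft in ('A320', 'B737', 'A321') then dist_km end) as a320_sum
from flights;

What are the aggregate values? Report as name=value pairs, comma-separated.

ord_sum=6334, load_pct_sum=28884, a320_sum=30828

[ord_sum: origin = 'ORD']
flight=W34: ✓ → 1453
flight=W41: ✗
flight=W39: ✓ → 4881
flight=W45: ✗
flight=W37: ✗
flight=W16: ✗
flight=W85: ✗
flight=W97: ✗
flight=W71: ✗
flight=W43: ✗
flight=W95: ✗
flight=W89: ✗
ord_sum = 1453 + 4881 = 6334
—
[load_pct_sum: load_pct >= 62 or delay_min < 128]
flight=W34: ✓ → 1453
flight=W41: ✓ → 3600
flight=W39: ✓ → 4881
flight=W45: ✓ → 312
flight=W37: ✗
flight=W16: ✗
flight=W85: ✓ → 3972
flight=W97: ✓ → 4403
flight=W71: ✓ → 2179
flight=W43: ✓ → 2228
flight=W95: ✓ → 2446
flight=W89: ✓ → 3410
load_pct_sum = 1453 + 3600 + 4881 + 312 + 3972 + 4403 + 2179 + 2228 + 2446 + 3410 = 28884
—
[a320_sum: aircraft in ('A320', 'B737', 'A321')]
flight=W34: ✓ → 1453
flight=W41: ✓ → 3600
flight=W39: ✓ → 4881
flight=W45: ✓ → 312
flight=W37: ✓ → 741
flight=W16: ✓ → 5175
flight=W85: ✗
flight=W97: ✓ → 4403
flight=W71: ✓ → 2179
flight=W43: ✓ → 2228
flight=W95: ✓ → 2446
flight=W89: ✓ → 3410
a320_sum = 1453 + 3600 + 4881 + 312 + 741 + 5175 + 4403 + 2179 + 2228 + 2446 + 3410 = 30828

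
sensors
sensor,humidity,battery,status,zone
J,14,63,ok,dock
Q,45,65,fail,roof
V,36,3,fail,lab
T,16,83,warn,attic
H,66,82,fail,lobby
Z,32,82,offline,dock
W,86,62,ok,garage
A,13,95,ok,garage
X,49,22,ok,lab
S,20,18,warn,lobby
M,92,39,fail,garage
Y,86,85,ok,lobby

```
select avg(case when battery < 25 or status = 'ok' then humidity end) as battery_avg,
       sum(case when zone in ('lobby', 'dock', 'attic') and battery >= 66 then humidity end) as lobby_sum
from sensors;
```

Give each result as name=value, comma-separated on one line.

battery_avg=43.4285714286, lobby_sum=200

[battery_avg: battery < 25 or status = 'ok']
sensor=J: ✓ → 14
sensor=Q: ✗
sensor=V: ✓ → 36
sensor=T: ✗
sensor=H: ✗
sensor=Z: ✗
sensor=W: ✓ → 86
sensor=A: ✓ → 13
sensor=X: ✓ → 49
sensor=S: ✓ → 20
sensor=M: ✗
sensor=Y: ✓ → 86
battery_avg = (14 + 36 + 86 + 13 + 49 + 20 + 86) / 7 = 43.4285714286
—
[lobby_sum: zone in ('lobby', 'dock', 'attic') and battery >= 66]
sensor=J: ✗
sensor=Q: ✗
sensor=V: ✗
sensor=T: ✓ → 16
sensor=H: ✓ → 66
sensor=Z: ✓ → 32
sensor=W: ✗
sensor=A: ✗
sensor=X: ✗
sensor=S: ✗
sensor=M: ✗
sensor=Y: ✓ → 86
lobby_sum = 16 + 66 + 32 + 86 = 200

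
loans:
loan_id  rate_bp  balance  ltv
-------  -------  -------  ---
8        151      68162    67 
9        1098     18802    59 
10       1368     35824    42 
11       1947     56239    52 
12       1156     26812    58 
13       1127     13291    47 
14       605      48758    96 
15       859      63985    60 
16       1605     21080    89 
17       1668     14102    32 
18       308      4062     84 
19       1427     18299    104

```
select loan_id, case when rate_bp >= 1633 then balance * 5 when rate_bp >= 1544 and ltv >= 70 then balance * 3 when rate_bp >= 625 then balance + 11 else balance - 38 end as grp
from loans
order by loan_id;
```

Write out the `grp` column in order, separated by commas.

loan_id=8: ELSE → 68124
loan_id=9: rate_bp >= 625 → 18813
loan_id=10: rate_bp >= 625 → 35835
loan_id=11: rate_bp >= 1633 → 281195
loan_id=12: rate_bp >= 625 → 26823
loan_id=13: rate_bp >= 625 → 13302
loan_id=14: ELSE → 48720
loan_id=15: rate_bp >= 625 → 63996
loan_id=16: rate_bp >= 1544 and ltv >= 70 → 63240
loan_id=17: rate_bp >= 1633 → 70510
loan_id=18: ELSE → 4024
loan_id=19: rate_bp >= 625 → 18310

68124, 18813, 35835, 281195, 26823, 13302, 48720, 63996, 63240, 70510, 4024, 18310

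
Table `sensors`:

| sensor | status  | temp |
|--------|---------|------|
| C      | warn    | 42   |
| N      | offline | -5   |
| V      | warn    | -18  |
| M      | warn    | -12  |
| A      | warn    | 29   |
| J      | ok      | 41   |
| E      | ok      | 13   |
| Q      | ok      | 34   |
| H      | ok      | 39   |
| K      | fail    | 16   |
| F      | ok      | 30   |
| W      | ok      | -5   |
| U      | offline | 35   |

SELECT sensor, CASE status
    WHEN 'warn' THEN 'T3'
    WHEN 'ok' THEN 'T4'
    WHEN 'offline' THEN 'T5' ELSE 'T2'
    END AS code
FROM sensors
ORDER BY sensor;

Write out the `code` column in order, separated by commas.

T3, T3, T4, T4, T4, T4, T2, T3, T5, T4, T5, T3, T4

sensor=A: status='warn' → T3
sensor=C: status='warn' → T3
sensor=E: status='ok' → T4
sensor=F: status='ok' → T4
sensor=H: status='ok' → T4
sensor=J: status='ok' → T4
sensor=K: ELSE → T2
sensor=M: status='warn' → T3
sensor=N: status='offline' → T5
sensor=Q: status='ok' → T4
sensor=U: status='offline' → T5
sensor=V: status='warn' → T3
sensor=W: status='ok' → T4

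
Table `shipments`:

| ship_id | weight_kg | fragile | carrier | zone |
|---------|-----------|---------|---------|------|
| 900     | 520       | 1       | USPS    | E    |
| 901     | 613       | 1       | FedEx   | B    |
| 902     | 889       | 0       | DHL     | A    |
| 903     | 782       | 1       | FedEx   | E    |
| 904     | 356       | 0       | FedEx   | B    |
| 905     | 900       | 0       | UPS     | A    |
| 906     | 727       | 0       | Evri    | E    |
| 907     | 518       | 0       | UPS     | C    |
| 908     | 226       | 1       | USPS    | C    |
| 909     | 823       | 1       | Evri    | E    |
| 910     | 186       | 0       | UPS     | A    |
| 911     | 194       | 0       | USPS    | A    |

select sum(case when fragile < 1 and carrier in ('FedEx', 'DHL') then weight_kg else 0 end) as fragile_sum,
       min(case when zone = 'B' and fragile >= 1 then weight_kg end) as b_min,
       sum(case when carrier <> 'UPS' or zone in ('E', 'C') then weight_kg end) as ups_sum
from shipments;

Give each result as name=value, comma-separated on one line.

fragile_sum=1245, b_min=613, ups_sum=5648

[fragile_sum: fragile < 1 and carrier in ('FedEx', 'DHL')]
ship_id=900: ✗
ship_id=901: ✗
ship_id=902: ✓ → 889
ship_id=903: ✗
ship_id=904: ✓ → 356
ship_id=905: ✗
ship_id=906: ✗
ship_id=907: ✗
ship_id=908: ✗
ship_id=909: ✗
ship_id=910: ✗
ship_id=911: ✗
fragile_sum = 889 + 356 = 1245
—
[b_min: zone = 'B' and fragile >= 1]
ship_id=900: ✗
ship_id=901: ✓ → 613
ship_id=902: ✗
ship_id=903: ✗
ship_id=904: ✗
ship_id=905: ✗
ship_id=906: ✗
ship_id=907: ✗
ship_id=908: ✗
ship_id=909: ✗
ship_id=910: ✗
ship_id=911: ✗
b_min = MIN(613) = 613
—
[ups_sum: carrier <> 'UPS' or zone in ('E', 'C')]
ship_id=900: ✓ → 520
ship_id=901: ✓ → 613
ship_id=902: ✓ → 889
ship_id=903: ✓ → 782
ship_id=904: ✓ → 356
ship_id=905: ✗
ship_id=906: ✓ → 727
ship_id=907: ✓ → 518
ship_id=908: ✓ → 226
ship_id=909: ✓ → 823
ship_id=910: ✗
ship_id=911: ✓ → 194
ups_sum = 520 + 613 + 889 + 782 + 356 + 727 + 518 + 226 + 823 + 194 = 5648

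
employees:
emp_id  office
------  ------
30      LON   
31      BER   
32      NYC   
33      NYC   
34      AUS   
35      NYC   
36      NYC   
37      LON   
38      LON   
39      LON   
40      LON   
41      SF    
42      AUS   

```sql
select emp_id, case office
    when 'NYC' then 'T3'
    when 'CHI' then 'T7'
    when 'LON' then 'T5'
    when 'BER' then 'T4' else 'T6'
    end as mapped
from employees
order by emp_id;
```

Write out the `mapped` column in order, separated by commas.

emp_id=30: office='LON' → T5
emp_id=31: office='BER' → T4
emp_id=32: office='NYC' → T3
emp_id=33: office='NYC' → T3
emp_id=34: ELSE → T6
emp_id=35: office='NYC' → T3
emp_id=36: office='NYC' → T3
emp_id=37: office='LON' → T5
emp_id=38: office='LON' → T5
emp_id=39: office='LON' → T5
emp_id=40: office='LON' → T5
emp_id=41: ELSE → T6
emp_id=42: ELSE → T6

T5, T4, T3, T3, T6, T3, T3, T5, T5, T5, T5, T6, T6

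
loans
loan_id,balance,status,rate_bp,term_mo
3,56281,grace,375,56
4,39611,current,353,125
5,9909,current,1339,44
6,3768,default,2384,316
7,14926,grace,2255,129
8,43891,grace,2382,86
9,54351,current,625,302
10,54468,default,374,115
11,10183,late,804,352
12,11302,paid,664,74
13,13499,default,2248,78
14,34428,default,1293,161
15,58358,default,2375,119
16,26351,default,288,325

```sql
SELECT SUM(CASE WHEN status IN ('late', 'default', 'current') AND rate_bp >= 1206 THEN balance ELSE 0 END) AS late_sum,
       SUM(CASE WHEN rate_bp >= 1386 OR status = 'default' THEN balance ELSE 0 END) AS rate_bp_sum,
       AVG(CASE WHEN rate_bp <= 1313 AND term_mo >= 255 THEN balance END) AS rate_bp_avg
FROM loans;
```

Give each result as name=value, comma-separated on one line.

late_sum=119962, rate_bp_sum=249689, rate_bp_avg=30295

[late_sum: status IN ('late', 'default', 'current') AND rate_bp >= 1206]
loan_id=3: ✗
loan_id=4: ✗
loan_id=5: ✓ → 9909
loan_id=6: ✓ → 3768
loan_id=7: ✗
loan_id=8: ✗
loan_id=9: ✗
loan_id=10: ✗
loan_id=11: ✗
loan_id=12: ✗
loan_id=13: ✓ → 13499
loan_id=14: ✓ → 34428
loan_id=15: ✓ → 58358
loan_id=16: ✗
late_sum = 9909 + 3768 + 13499 + 34428 + 58358 = 119962
—
[rate_bp_sum: rate_bp >= 1386 OR status = 'default']
loan_id=3: ✗
loan_id=4: ✗
loan_id=5: ✗
loan_id=6: ✓ → 3768
loan_id=7: ✓ → 14926
loan_id=8: ✓ → 43891
loan_id=9: ✗
loan_id=10: ✓ → 54468
loan_id=11: ✗
loan_id=12: ✗
loan_id=13: ✓ → 13499
loan_id=14: ✓ → 34428
loan_id=15: ✓ → 58358
loan_id=16: ✓ → 26351
rate_bp_sum = 3768 + 14926 + 43891 + 54468 + 13499 + 34428 + 58358 + 26351 = 249689
—
[rate_bp_avg: rate_bp <= 1313 AND term_mo >= 255]
loan_id=3: ✗
loan_id=4: ✗
loan_id=5: ✗
loan_id=6: ✗
loan_id=7: ✗
loan_id=8: ✗
loan_id=9: ✓ → 54351
loan_id=10: ✗
loan_id=11: ✓ → 10183
loan_id=12: ✗
loan_id=13: ✗
loan_id=14: ✗
loan_id=15: ✗
loan_id=16: ✓ → 26351
rate_bp_avg = (54351 + 10183 + 26351) / 3 = 30295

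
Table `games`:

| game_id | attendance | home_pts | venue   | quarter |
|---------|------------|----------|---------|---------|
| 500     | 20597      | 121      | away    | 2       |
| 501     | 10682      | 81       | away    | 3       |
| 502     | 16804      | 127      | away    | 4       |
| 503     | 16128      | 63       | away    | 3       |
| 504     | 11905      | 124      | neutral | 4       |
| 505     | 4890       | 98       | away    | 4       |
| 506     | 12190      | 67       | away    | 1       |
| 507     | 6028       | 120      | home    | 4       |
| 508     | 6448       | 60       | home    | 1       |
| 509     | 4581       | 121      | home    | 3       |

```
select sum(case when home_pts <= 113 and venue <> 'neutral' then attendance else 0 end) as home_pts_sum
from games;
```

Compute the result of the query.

50338

game_id=500: ✗
game_id=501: ✓ → 10682
game_id=502: ✗
game_id=503: ✓ → 16128
game_id=504: ✗
game_id=505: ✓ → 4890
game_id=506: ✓ → 12190
game_id=507: ✗
game_id=508: ✓ → 6448
game_id=509: ✗
home_pts_sum = 10682 + 16128 + 4890 + 12190 + 6448 = 50338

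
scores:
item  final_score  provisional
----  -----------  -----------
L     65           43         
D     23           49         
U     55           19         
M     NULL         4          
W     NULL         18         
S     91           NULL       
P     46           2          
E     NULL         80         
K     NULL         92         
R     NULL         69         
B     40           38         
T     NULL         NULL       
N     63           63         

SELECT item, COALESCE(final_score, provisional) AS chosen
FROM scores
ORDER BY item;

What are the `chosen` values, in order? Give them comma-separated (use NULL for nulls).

40, 23, 80, 92, 65, 4, 63, 46, 69, 91, NULL, 55, 18

item=B: final_score=40 → 40
item=D: final_score=23 → 23
item=E: final_score=NULL, provisional=80 → 80
item=K: final_score=NULL, provisional=92 → 92
item=L: final_score=65 → 65
item=M: final_score=NULL, provisional=4 → 4
item=N: final_score=63 → 63
item=P: final_score=46 → 46
item=R: final_score=NULL, provisional=69 → 69
item=S: final_score=91 → 91
item=T: final_score=NULL, provisional=NULL (all NULL) → NULL
item=U: final_score=55 → 55
item=W: final_score=NULL, provisional=18 → 18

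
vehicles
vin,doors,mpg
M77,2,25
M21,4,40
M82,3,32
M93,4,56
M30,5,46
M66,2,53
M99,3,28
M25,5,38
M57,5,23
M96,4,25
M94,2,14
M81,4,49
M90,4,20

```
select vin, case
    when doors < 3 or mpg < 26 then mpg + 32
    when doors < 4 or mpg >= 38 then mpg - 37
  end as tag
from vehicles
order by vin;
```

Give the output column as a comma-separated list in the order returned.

3, 1, 9, 55, 85, 57, 12, -5, 52, 19, 46, 57, -9

vin=M21: doors < 4 or mpg >= 38 → 3
vin=M25: doors < 4 or mpg >= 38 → 1
vin=M30: doors < 4 or mpg >= 38 → 9
vin=M57: doors < 3 or mpg < 26 → 55
vin=M66: doors < 3 or mpg < 26 → 85
vin=M77: doors < 3 or mpg < 26 → 57
vin=M81: doors < 4 or mpg >= 38 → 12
vin=M82: doors < 4 or mpg >= 38 → -5
vin=M90: doors < 3 or mpg < 26 → 52
vin=M93: doors < 4 or mpg >= 38 → 19
vin=M94: doors < 3 or mpg < 26 → 46
vin=M96: doors < 3 or mpg < 26 → 57
vin=M99: doors < 4 or mpg >= 38 → -9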